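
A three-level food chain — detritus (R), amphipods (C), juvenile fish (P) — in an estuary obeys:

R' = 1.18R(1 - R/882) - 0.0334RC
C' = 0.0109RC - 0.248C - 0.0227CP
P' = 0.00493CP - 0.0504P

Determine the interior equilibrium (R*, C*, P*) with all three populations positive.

R* ≈ 627, C* ≈ 10.2, P* ≈ 290

From dP/dt = 0: 0.00493C* = 0.0504, so C* = 10.2.
From dR/dt = 0: 1.18(1 - R*/882) = 0.0334·10.2, giving R* = 882·(1 - 0.289) = 627.
From dC/dt = 0: 0.0109·627 - 0.248 = 0.0227P*, so P* = 6.58/0.0227 = 290.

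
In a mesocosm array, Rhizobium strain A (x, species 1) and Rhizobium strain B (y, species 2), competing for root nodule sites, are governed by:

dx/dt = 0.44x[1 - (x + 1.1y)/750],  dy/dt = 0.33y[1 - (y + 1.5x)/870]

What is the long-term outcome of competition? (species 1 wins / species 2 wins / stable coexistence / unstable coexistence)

Compare the nullcline intercepts: K1/α12 = 750/1.1 = 682 < K2 = 870; K2/α21 = 870/1.5 = 580 < K1 = 750.
Since both are reversed, neither can invade when rare; the interior point is a saddle.

unstable coexistence (outcome depends on initial conditions)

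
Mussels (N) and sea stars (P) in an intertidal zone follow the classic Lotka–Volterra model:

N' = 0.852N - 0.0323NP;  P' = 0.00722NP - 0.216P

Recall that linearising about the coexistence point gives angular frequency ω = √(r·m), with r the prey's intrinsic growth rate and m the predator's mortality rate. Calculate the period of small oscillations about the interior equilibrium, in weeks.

Here r = 0.852 and m = 0.216, so r·m = 0.184.
ω = √0.184 = 0.429 per week, hence T = 2π/ω ≈ 14.6 weeks.

T ≈ 14.6 weeks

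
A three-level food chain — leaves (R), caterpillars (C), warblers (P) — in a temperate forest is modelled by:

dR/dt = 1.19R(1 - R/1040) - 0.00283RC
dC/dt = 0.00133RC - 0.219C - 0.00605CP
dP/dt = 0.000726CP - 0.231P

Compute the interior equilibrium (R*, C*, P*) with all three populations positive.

From dP/dt = 0: 0.000726C* = 0.231, so C* = 318.
From dR/dt = 0: 1.19(1 - R*/1040) = 0.00283·318, giving R* = 1040·(1 - 0.757) = 253.
From dC/dt = 0: 0.00133·253 - 0.219 = 0.00605P*, so P* = 0.118/0.00605 = 19.4.

R* ≈ 253, C* ≈ 318, P* ≈ 19.4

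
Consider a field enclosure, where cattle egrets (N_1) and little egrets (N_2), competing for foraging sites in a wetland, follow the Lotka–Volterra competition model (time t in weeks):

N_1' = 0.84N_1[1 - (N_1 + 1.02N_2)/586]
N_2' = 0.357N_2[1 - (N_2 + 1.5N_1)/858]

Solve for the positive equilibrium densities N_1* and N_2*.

Setting both brackets to zero gives the nullclines N_1 + 1.02N_2 = 586 and 1.5N_1 + N_2 = 858.
Substituting N_2 = 858 - 1.5N_1 into the first: N_1(1 - 1.02·1.5) = 586 - 1.02·858.
So N_1* = -289/-0.53 = 546, and then N_2* = 858 - 1.5·546 = 39.6.

N_1* ≈ 546, N_2* ≈ 39.6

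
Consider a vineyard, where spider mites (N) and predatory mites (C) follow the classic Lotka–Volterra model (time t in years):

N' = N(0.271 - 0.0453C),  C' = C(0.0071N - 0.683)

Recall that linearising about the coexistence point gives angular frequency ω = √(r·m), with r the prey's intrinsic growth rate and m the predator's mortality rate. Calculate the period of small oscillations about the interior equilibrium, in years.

Here r = 0.271 and m = 0.683, so r·m = 0.185.
ω = √0.185 = 0.43 per year, hence T = 2π/ω ≈ 14.6 years.

T ≈ 14.6 years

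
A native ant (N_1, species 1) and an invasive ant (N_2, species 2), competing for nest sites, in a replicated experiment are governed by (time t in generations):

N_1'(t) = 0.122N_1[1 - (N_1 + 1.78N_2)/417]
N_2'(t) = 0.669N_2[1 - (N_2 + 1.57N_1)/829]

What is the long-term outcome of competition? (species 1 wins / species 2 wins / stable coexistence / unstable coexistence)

Compare the nullcline intercepts: K1/α12 = 417/1.78 = 234 < K2 = 829; K2/α21 = 829/1.57 = 528 > K1 = 417.
Since the inequalities point opposite ways, species 2 can invade but species 1 cannot.

species 2 excludes species 1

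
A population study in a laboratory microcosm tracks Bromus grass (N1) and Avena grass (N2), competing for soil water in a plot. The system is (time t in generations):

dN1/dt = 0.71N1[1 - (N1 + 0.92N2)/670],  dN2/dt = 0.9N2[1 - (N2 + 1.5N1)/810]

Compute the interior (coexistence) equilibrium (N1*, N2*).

N1* ≈ 198, N2* ≈ 513

Setting both brackets to zero gives the nullclines N1 + 0.92N2 = 670 and 1.5N1 + N2 = 810.
Substituting N2 = 810 - 1.5N1 into the first: N1(1 - 0.92·1.5) = 670 - 0.92·810.
So N1* = -75.2/-0.38 = 198, and then N2* = 810 - 1.5·198 = 513.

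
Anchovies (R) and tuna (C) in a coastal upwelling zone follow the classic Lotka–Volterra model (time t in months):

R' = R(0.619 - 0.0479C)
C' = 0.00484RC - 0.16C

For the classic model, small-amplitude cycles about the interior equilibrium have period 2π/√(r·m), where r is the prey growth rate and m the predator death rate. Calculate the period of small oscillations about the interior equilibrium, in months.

Here r = 0.619 and m = 0.16, so r·m = 0.099.
ω = √0.099 = 0.315 per month, hence T = 2π/ω ≈ 20 months.

T ≈ 20 months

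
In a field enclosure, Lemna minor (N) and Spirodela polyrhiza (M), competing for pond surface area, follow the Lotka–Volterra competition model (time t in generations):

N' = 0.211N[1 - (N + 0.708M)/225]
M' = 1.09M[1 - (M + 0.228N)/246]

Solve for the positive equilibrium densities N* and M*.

Setting both brackets to zero gives the nullclines N + 0.708M = 225 and 0.228N + M = 246.
Substituting M = 246 - 0.228N into the first: N(1 - 0.708·0.228) = 225 - 0.708·246.
So N* = 50.8/0.839 = 60.6, and then M* = 246 - 0.228·60.6 = 232.

N* ≈ 60.6, M* ≈ 232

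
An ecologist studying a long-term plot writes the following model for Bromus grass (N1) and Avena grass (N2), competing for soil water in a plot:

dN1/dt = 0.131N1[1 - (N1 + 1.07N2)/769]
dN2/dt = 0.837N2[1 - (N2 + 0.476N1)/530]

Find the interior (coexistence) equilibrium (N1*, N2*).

N1* ≈ 411, N2* ≈ 334

Setting both brackets to zero gives the nullclines N1 + 1.07N2 = 769 and 0.476N1 + N2 = 530.
Substituting N2 = 530 - 0.476N1 into the first: N1(1 - 1.07·0.476) = 769 - 1.07·530.
So N1* = 202/0.491 = 411, and then N2* = 530 - 0.476·411 = 334.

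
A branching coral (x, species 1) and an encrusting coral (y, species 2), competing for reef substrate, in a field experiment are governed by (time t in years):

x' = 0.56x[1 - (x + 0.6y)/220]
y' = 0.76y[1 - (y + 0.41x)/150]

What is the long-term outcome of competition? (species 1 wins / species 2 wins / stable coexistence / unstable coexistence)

stable coexistence

Compare the nullcline intercepts: K1/α12 = 220/0.6 = 367 > K2 = 150; K2/α21 = 150/0.41 = 366 > K1 = 220.
Since both inequalities hold, each species can invade when rare, so the interior equilibrium is stable.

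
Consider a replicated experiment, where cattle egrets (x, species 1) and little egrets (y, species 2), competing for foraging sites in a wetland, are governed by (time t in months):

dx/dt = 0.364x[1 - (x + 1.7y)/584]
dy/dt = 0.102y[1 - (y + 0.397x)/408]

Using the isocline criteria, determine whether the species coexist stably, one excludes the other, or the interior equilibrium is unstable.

Compare the nullcline intercepts: K1/α12 = 584/1.7 = 344 < K2 = 408; K2/α21 = 408/0.397 = 1030 > K1 = 584.
Since the inequalities point opposite ways, species 2 can invade but species 1 cannot.

species 2 excludes species 1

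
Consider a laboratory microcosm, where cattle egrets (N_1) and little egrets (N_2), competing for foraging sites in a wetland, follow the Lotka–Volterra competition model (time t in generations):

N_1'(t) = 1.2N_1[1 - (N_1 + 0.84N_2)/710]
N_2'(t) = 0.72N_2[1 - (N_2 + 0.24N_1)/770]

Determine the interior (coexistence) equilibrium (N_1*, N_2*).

N_1* ≈ 79.2, N_2* ≈ 751

Setting both brackets to zero gives the nullclines N_1 + 0.84N_2 = 710 and 0.24N_1 + N_2 = 770.
Substituting N_2 = 770 - 0.24N_1 into the first: N_1(1 - 0.84·0.24) = 710 - 0.84·770.
So N_1* = 63.2/0.798 = 79.2, and then N_2* = 770 - 0.24·79.2 = 751.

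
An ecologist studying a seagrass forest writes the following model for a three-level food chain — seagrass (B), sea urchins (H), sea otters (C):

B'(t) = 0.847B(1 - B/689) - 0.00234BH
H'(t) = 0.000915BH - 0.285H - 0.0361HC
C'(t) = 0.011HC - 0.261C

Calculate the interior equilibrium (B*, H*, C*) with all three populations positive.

B* ≈ 644, H* ≈ 23.7, C* ≈ 8.42

From dC/dt = 0: 0.011H* = 0.261, so H* = 23.7.
From dB/dt = 0: 0.847(1 - B*/689) = 0.00234·23.7, giving B* = 689·(1 - 0.0656) = 644.
From dH/dt = 0: 0.000915·644 - 0.285 = 0.0361C*, so C* = 0.304/0.0361 = 8.42.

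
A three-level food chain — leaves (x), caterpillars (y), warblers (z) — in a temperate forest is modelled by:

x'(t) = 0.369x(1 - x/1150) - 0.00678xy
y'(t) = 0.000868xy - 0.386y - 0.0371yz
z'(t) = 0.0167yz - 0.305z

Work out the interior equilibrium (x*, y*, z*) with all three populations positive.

From dz/dt = 0: 0.0167y* = 0.305, so y* = 18.3.
From dx/dt = 0: 0.369(1 - x*/1150) = 0.00678·18.3, giving x* = 1150·(1 - 0.336) = 764.
From dy/dt = 0: 0.000868·764 - 0.386 = 0.0371z*, so z* = 0.277/0.0371 = 7.47.

x* ≈ 764, y* ≈ 18.3, z* ≈ 7.47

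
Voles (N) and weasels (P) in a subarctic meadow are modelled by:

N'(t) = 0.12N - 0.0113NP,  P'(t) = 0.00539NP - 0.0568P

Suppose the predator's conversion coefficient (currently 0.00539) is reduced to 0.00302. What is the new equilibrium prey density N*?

N* ≈ 18.8

At the interior fixed point, setting dP/dt = 0 with P > 0 fixes N* = (predator death rate)/(NP coefficient) — independent of the other coefficients.
With the change, N* = 0.0568/0.00302 = 18.8; it rises from 10.5.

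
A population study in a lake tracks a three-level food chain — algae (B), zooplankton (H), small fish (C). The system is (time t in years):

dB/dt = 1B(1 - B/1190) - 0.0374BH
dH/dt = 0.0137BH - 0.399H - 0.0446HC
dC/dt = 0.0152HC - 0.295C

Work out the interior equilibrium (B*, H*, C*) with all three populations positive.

B* ≈ 326, H* ≈ 19.4, C* ≈ 91.3

From dC/dt = 0: 0.0152H* = 0.295, so H* = 19.4.
From dB/dt = 0: 1(1 - B*/1190) = 0.0374·19.4, giving B* = 1190·(1 - 0.726) = 326.
From dH/dt = 0: 0.0137·326 - 0.399 = 0.0446C*, so C* = 4.07/0.0446 = 91.3.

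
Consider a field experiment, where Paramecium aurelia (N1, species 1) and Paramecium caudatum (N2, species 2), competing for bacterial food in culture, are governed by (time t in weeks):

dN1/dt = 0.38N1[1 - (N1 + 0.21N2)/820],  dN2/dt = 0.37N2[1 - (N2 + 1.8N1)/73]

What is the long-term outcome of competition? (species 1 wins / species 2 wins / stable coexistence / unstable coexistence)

Compare the nullcline intercepts: K1/α12 = 820/0.21 = 3900 > K2 = 73; K2/α21 = 73/1.8 = 40.6 < K1 = 820.
Since the inequalities point opposite ways, species 1 can invade but species 2 cannot.

species 1 excludes species 2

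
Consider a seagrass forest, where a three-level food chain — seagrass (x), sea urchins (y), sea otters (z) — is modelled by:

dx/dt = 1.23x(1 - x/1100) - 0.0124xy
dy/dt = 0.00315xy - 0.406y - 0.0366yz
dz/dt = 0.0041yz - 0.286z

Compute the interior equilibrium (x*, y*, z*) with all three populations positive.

x* ≈ 326, y* ≈ 69.8, z* ≈ 17

From dz/dt = 0: 0.0041y* = 0.286, so y* = 69.8.
From dx/dt = 0: 1.23(1 - x*/1100) = 0.0124·69.8, giving x* = 1100·(1 - 0.703) = 326.
From dy/dt = 0: 0.00315·326 - 0.406 = 0.0366z*, so z* = 0.622/0.0366 = 17.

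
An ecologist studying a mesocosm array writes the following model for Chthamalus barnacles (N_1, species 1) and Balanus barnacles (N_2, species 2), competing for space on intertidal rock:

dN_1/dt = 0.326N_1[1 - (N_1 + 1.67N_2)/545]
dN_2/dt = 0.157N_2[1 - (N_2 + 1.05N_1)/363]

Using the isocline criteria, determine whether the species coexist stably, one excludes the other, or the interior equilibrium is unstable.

unstable coexistence (outcome depends on initial conditions)

Compare the nullcline intercepts: K1/α12 = 545/1.67 = 326 < K2 = 363; K2/α21 = 363/1.05 = 346 < K1 = 545.
Since both are reversed, neither can invade when rare; the interior point is a saddle.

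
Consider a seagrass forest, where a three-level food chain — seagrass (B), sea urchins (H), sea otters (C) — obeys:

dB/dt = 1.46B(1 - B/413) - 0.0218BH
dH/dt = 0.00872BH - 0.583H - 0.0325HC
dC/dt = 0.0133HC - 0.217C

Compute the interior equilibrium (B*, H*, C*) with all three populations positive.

From dC/dt = 0: 0.0133H* = 0.217, so H* = 16.3.
From dB/dt = 0: 1.46(1 - B*/413) = 0.0218·16.3, giving B* = 413·(1 - 0.244) = 312.
From dH/dt = 0: 0.00872·312 - 0.583 = 0.0325C*, so C* = 2.14/0.0325 = 65.9.

B* ≈ 312, H* ≈ 16.3, C* ≈ 65.9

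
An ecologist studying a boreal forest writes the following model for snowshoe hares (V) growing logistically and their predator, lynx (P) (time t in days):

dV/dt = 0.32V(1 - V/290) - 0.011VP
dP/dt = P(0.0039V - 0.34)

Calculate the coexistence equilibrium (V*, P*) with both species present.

From dP/dt = 0 with P > 0: 0.0039V* = 0.34, so V* = 87.2.
Substitute into dV/dt = 0: 0.32(1 - 87.2/290) = 0.011P*.
The bracket is 0.699, giving P* = 0.224/0.011 = 20.3.

V* ≈ 87.2, P* ≈ 20.3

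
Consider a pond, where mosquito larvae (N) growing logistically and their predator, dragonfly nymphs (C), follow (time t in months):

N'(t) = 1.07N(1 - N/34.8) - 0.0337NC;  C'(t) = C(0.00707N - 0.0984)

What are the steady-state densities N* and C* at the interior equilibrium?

N* ≈ 13.9, C* ≈ 19.1

From dC/dt = 0 with C > 0: 0.00707N* = 0.0984, so N* = 13.9.
Substitute into dN/dt = 0: 1.07(1 - 13.9/34.8) = 0.0337C*.
The bracket is 0.6, giving C* = 0.642/0.0337 = 19.1.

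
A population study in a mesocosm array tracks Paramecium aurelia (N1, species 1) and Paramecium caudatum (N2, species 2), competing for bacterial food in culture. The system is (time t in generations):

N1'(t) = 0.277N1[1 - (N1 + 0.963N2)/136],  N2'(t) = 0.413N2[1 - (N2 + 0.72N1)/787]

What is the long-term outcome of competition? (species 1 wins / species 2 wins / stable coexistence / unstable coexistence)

Compare the nullcline intercepts: K1/α12 = 136/0.963 = 141 < K2 = 787; K2/α21 = 787/0.72 = 1090 > K1 = 136.
Since the inequalities point opposite ways, species 2 can invade but species 1 cannot.

species 2 excludes species 1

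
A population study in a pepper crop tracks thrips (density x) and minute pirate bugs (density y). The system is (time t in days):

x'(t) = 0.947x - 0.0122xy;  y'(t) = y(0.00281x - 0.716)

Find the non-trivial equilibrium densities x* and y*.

Set dy/dt = 0 with y > 0: 0.00281x - 0.716 = 0, so x* = 0.716/0.00281 = 255.
Set dx/dt = 0 with x > 0: 0.947 - 0.0122y = 0, so y* = 0.947/0.0122 = 77.6.

x* ≈ 255, y* ≈ 77.6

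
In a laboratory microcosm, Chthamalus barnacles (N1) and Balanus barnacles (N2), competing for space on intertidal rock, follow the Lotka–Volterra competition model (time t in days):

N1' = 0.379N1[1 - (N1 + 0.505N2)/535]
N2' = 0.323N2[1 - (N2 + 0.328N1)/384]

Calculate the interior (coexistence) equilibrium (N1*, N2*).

Setting both brackets to zero gives the nullclines N1 + 0.505N2 = 535 and 0.328N1 + N2 = 384.
Substituting N2 = 384 - 0.328N1 into the first: N1(1 - 0.505·0.328) = 535 - 0.505·384.
So N1* = 341/0.834 = 409, and then N2* = 384 - 0.328·409 = 250.

N1* ≈ 409, N2* ≈ 250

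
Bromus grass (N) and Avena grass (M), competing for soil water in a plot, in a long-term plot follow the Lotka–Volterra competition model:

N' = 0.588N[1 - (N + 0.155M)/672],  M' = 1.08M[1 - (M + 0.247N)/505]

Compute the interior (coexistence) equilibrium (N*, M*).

N* ≈ 617, M* ≈ 353

Setting both brackets to zero gives the nullclines N + 0.155M = 672 and 0.247N + M = 505.
Substituting M = 505 - 0.247N into the first: N(1 - 0.155·0.247) = 672 - 0.155·505.
So N* = 594/0.962 = 617, and then M* = 505 - 0.247·617 = 353.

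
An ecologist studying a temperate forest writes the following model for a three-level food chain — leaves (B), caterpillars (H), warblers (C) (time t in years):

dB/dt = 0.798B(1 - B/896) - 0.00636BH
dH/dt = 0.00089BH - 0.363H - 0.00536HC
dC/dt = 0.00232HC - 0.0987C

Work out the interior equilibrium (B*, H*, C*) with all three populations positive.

From dC/dt = 0: 0.00232H* = 0.0987, so H* = 42.5.
From dB/dt = 0: 0.798(1 - B*/896) = 0.00636·42.5, giving B* = 896·(1 - 0.339) = 592.
From dH/dt = 0: 0.00089·592 - 0.363 = 0.00536C*, so C* = 0.164/0.00536 = 30.6.

B* ≈ 592, H* ≈ 42.5, C* ≈ 30.6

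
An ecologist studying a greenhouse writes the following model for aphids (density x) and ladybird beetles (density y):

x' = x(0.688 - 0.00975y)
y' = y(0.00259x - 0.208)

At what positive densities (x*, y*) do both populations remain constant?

Set dy/dt = 0 with y > 0: 0.00259x - 0.208 = 0, so x* = 0.208/0.00259 = 80.3.
Set dx/dt = 0 with x > 0: 0.688 - 0.00975y = 0, so y* = 0.688/0.00975 = 70.6.

x* ≈ 80.3, y* ≈ 70.6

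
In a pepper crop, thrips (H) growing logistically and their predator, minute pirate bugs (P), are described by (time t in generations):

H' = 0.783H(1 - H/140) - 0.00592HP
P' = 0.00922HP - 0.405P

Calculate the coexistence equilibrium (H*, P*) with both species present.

From dP/dt = 0 with P > 0: 0.00922H* = 0.405, so H* = 43.9.
Substitute into dH/dt = 0: 0.783(1 - 43.9/140) = 0.00592P*.
The bracket is 0.686, giving P* = 0.537/0.00592 = 90.8.

H* ≈ 43.9, P* ≈ 90.8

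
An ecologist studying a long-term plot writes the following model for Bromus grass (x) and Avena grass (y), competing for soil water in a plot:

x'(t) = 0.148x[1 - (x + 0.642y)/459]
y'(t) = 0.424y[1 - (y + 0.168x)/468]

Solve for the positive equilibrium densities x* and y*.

x* ≈ 178, y* ≈ 438

Setting both brackets to zero gives the nullclines x + 0.642y = 459 and 0.168x + y = 468.
Substituting y = 468 - 0.168x into the first: x(1 - 0.642·0.168) = 459 - 0.642·468.
So x* = 159/0.892 = 178, and then y* = 468 - 0.168·178 = 438.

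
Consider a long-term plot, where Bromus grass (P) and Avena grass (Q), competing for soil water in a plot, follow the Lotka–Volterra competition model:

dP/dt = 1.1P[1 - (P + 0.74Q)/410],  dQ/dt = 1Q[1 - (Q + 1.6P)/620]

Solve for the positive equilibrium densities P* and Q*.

P* ≈ 265, Q* ≈ 196

Setting both brackets to zero gives the nullclines P + 0.74Q = 410 and 1.6P + Q = 620.
Substituting Q = 620 - 1.6P into the first: P(1 - 0.74·1.6) = 410 - 0.74·620.
So P* = -48.8/-0.184 = 265, and then Q* = 620 - 1.6·265 = 196.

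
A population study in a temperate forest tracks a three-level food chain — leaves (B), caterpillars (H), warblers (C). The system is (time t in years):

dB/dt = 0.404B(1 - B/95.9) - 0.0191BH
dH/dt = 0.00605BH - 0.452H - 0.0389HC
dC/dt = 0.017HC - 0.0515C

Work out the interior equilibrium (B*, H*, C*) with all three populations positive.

B* ≈ 82.2, H* ≈ 3.03, C* ≈ 1.16

From dC/dt = 0: 0.017H* = 0.0515, so H* = 3.03.
From dB/dt = 0: 0.404(1 - B*/95.9) = 0.0191·3.03, giving B* = 95.9·(1 - 0.143) = 82.2.
From dH/dt = 0: 0.00605·82.2 - 0.452 = 0.0389C*, so C* = 0.0451/0.0389 = 1.16.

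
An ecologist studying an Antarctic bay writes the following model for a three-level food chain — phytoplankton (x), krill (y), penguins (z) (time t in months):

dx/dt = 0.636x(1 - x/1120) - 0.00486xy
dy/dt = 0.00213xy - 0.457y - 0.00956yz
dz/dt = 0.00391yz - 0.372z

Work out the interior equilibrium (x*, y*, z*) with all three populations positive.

x* ≈ 306, y* ≈ 95.1, z* ≈ 20.3

From dz/dt = 0: 0.00391y* = 0.372, so y* = 95.1.
From dx/dt = 0: 0.636(1 - x*/1120) = 0.00486·95.1, giving x* = 1120·(1 - 0.727) = 306.
From dy/dt = 0: 0.00213·306 - 0.457 = 0.00956z*, so z* = 0.194/0.00956 = 20.3.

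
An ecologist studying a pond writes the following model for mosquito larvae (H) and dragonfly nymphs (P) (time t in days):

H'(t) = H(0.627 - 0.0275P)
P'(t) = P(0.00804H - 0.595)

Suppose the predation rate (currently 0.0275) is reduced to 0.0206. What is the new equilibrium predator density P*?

At the interior fixed point, setting dH/dt = 0 with H > 0 fixes P* = (prey growth rate)/(HP coefficient) — independent of the other coefficients.
With the change, P* = 0.627/0.0206 = 30.4; it rises from 22.8.

P* ≈ 30.4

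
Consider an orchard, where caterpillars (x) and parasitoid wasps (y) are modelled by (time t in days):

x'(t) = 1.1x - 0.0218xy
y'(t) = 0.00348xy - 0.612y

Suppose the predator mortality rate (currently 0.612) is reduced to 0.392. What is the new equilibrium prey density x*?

At the interior fixed point, setting dy/dt = 0 with y > 0 fixes x* = (predator death rate)/(xy coefficient) — independent of the other coefficients.
With the change, x* = 0.392/0.00348 = 113; it falls from 176.

x* ≈ 113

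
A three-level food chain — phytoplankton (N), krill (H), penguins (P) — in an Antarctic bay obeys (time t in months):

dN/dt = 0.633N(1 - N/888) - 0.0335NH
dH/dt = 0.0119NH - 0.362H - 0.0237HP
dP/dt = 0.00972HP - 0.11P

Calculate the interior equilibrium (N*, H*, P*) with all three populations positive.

From dP/dt = 0: 0.00972H* = 0.11, so H* = 11.3.
From dN/dt = 0: 0.633(1 - N*/888) = 0.0335·11.3, giving N* = 888·(1 - 0.599) = 356.
From dH/dt = 0: 0.0119·356 - 0.362 = 0.0237P*, so P* = 3.88/0.0237 = 164.

N* ≈ 356, H* ≈ 11.3, P* ≈ 164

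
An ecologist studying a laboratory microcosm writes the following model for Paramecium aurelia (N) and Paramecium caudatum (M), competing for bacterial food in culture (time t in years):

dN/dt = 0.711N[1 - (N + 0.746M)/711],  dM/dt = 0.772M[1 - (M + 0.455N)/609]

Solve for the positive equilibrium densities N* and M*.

Setting both brackets to zero gives the nullclines N + 0.746M = 711 and 0.455N + M = 609.
Substituting M = 609 - 0.455N into the first: N(1 - 0.746·0.455) = 711 - 0.746·609.
So N* = 257/0.661 = 389, and then M* = 609 - 0.455·389 = 432.

N* ≈ 389, M* ≈ 432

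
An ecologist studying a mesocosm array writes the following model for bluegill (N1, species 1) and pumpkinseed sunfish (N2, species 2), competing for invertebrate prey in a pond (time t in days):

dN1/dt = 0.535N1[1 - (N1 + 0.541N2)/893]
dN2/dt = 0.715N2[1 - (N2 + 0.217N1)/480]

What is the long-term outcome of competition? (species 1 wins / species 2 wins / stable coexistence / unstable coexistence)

Compare the nullcline intercepts: K1/α12 = 893/0.541 = 1650 > K2 = 480; K2/α21 = 480/0.217 = 2210 > K1 = 893.
Since both inequalities hold, each species can invade when rare, so the interior equilibrium is stable.

stable coexistence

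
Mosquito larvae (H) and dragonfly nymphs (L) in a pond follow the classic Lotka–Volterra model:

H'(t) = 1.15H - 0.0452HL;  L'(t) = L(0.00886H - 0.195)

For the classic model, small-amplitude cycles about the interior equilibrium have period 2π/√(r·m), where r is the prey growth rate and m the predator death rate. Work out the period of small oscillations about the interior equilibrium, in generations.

T ≈ 13.3 generations

Here r = 1.15 and m = 0.195, so r·m = 0.224.
ω = √0.224 = 0.474 per generation, hence T = 2π/ω ≈ 13.3 generations.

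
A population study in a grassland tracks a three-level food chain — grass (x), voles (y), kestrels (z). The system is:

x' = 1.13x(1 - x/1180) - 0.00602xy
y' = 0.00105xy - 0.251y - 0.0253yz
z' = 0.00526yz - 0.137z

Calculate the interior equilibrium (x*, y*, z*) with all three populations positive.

x* ≈ 1020, y* ≈ 26, z* ≈ 32.3

From dz/dt = 0: 0.00526y* = 0.137, so y* = 26.
From dx/dt = 0: 1.13(1 - x*/1180) = 0.00602·26, giving x* = 1180·(1 - 0.139) = 1020.
From dy/dt = 0: 0.00105·1020 - 0.251 = 0.0253z*, so z* = 0.816/0.0253 = 32.3.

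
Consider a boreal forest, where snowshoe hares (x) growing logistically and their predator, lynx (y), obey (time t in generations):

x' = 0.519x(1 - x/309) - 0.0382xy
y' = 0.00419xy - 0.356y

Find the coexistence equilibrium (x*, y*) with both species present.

From dy/dt = 0 with y > 0: 0.00419x* = 0.356, so x* = 85.
Substitute into dx/dt = 0: 0.519(1 - 85/309) = 0.0382y*.
The bracket is 0.725, giving y* = 0.376/0.0382 = 9.85.

x* ≈ 85, y* ≈ 9.85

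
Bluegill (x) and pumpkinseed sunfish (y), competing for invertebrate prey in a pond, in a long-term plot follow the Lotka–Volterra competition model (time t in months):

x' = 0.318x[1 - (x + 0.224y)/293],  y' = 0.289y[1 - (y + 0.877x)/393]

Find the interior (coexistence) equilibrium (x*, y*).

Setting both brackets to zero gives the nullclines x + 0.224y = 293 and 0.877x + y = 393.
Substituting y = 393 - 0.877x into the first: x(1 - 0.224·0.877) = 293 - 0.224·393.
So x* = 205/0.804 = 255, and then y* = 393 - 0.877·255 = 169.

x* ≈ 255, y* ≈ 169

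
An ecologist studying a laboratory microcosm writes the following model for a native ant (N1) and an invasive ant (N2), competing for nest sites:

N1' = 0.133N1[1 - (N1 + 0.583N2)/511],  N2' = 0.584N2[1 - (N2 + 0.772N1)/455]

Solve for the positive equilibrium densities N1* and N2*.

N1* ≈ 447, N2* ≈ 110

Setting both brackets to zero gives the nullclines N1 + 0.583N2 = 511 and 0.772N1 + N2 = 455.
Substituting N2 = 455 - 0.772N1 into the first: N1(1 - 0.583·0.772) = 511 - 0.583·455.
So N1* = 246/0.55 = 447, and then N2* = 455 - 0.772·447 = 110.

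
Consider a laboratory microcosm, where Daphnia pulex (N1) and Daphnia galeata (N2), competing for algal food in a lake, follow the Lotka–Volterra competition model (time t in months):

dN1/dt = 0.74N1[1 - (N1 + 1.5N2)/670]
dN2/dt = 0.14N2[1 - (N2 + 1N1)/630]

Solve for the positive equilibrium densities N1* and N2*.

N1* ≈ 550, N2* ≈ 80

Setting both brackets to zero gives the nullclines N1 + 1.5N2 = 670 and 1N1 + N2 = 630.
Substituting N2 = 630 - 1N1 into the first: N1(1 - 1.5·1) = 670 - 1.5·630.
So N1* = -275/-0.5 = 550, and then N2* = 630 - 1·550 = 80.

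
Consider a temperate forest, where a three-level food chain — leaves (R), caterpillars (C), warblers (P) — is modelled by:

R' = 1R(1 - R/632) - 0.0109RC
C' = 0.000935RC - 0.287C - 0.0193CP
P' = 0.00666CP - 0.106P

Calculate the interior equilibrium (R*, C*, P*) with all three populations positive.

R* ≈ 522, C* ≈ 15.9, P* ≈ 10.4

From dP/dt = 0: 0.00666C* = 0.106, so C* = 15.9.
From dR/dt = 0: 1(1 - R*/632) = 0.0109·15.9, giving R* = 632·(1 - 0.173) = 522.
From dC/dt = 0: 0.000935·522 - 0.287 = 0.0193P*, so P* = 0.201/0.0193 = 10.4.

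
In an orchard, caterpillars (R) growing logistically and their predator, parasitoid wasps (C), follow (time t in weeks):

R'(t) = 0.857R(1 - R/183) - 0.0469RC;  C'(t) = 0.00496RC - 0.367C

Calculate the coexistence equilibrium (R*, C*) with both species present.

From dC/dt = 0 with C > 0: 0.00496R* = 0.367, so R* = 74.
Substitute into dR/dt = 0: 0.857(1 - 74/183) = 0.0469C*.
The bracket is 0.596, giving C* = 0.51/0.0469 = 10.9.

R* ≈ 74, C* ≈ 10.9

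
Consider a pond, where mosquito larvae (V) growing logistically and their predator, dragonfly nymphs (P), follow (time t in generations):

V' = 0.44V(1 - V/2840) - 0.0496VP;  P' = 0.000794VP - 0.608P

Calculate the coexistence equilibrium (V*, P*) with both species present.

V* ≈ 766, P* ≈ 6.48

From dP/dt = 0 with P > 0: 0.000794V* = 0.608, so V* = 766.
Substitute into dV/dt = 0: 0.44(1 - 766/2840) = 0.0496P*.
The bracket is 0.73, giving P* = 0.321/0.0496 = 6.48.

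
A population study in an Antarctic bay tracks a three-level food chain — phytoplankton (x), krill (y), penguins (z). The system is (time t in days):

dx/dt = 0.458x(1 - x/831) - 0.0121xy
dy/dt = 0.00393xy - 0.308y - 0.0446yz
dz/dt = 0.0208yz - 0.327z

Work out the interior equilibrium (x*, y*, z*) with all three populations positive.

From dz/dt = 0: 0.0208y* = 0.327, so y* = 15.7.
From dx/dt = 0: 0.458(1 - x*/831) = 0.0121·15.7, giving x* = 831·(1 - 0.415) = 486.
From dy/dt = 0: 0.00393·486 - 0.308 = 0.0446z*, so z* = 1.6/0.0446 = 35.9.

x* ≈ 486, y* ≈ 15.7, z* ≈ 35.9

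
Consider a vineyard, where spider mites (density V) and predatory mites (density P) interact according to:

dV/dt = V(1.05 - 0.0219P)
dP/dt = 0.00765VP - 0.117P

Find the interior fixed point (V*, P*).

V* ≈ 15.3, P* ≈ 47.9

Set dP/dt = 0 with P > 0: 0.00765V - 0.117 = 0, so V* = 0.117/0.00765 = 15.3.
Set dV/dt = 0 with V > 0: 1.05 - 0.0219P = 0, so P* = 1.05/0.0219 = 47.9.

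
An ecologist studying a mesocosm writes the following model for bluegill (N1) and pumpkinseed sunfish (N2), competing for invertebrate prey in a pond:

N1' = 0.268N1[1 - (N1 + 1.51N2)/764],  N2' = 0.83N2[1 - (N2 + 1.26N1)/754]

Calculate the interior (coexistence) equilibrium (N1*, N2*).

N1* ≈ 415, N2* ≈ 231

Setting both brackets to zero gives the nullclines N1 + 1.51N2 = 764 and 1.26N1 + N2 = 754.
Substituting N2 = 754 - 1.26N1 into the first: N1(1 - 1.51·1.26) = 764 - 1.51·754.
So N1* = -375/-0.903 = 415, and then N2* = 754 - 1.26·415 = 231.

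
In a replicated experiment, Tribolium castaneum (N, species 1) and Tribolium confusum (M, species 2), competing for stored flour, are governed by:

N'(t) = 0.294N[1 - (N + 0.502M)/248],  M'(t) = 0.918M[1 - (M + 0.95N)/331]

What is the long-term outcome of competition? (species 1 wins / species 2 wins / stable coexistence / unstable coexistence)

stable coexistence

Compare the nullcline intercepts: K1/α12 = 248/0.502 = 494 > K2 = 331; K2/α21 = 331/0.95 = 348 > K1 = 248.
Since both inequalities hold, each species can invade when rare, so the interior equilibrium is stable.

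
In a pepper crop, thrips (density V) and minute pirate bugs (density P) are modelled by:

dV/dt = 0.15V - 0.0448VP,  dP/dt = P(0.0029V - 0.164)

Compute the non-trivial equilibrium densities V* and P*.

V* ≈ 56.6, P* ≈ 3.35

Set dP/dt = 0 with P > 0: 0.0029V - 0.164 = 0, so V* = 0.164/0.0029 = 56.6.
Set dV/dt = 0 with V > 0: 0.15 - 0.0448P = 0, so P* = 0.15/0.0448 = 3.35.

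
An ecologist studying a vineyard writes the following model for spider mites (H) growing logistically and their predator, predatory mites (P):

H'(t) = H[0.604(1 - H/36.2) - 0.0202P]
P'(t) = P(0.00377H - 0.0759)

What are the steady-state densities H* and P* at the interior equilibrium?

From dP/dt = 0 with P > 0: 0.00377H* = 0.0759, so H* = 20.1.
Substitute into dH/dt = 0: 0.604(1 - 20.1/36.2) = 0.0202P*.
The bracket is 0.444, giving P* = 0.268/0.0202 = 13.3.

H* ≈ 20.1, P* ≈ 13.3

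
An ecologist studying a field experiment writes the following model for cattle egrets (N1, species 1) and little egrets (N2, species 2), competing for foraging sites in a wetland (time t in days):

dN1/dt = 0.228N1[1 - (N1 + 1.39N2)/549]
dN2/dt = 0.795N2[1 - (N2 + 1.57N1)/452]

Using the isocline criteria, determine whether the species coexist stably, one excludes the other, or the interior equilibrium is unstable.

unstable coexistence (outcome depends on initial conditions)

Compare the nullcline intercepts: K1/α12 = 549/1.39 = 395 < K2 = 452; K2/α21 = 452/1.57 = 288 < K1 = 549.
Since both are reversed, neither can invade when rare; the interior point is a saddle.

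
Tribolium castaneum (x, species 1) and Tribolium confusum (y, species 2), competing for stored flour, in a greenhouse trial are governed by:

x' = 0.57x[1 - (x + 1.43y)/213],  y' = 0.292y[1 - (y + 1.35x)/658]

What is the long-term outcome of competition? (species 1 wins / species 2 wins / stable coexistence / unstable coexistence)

species 2 excludes species 1

Compare the nullcline intercepts: K1/α12 = 213/1.43 = 149 < K2 = 658; K2/α21 = 658/1.35 = 487 > K1 = 213.
Since the inequalities point opposite ways, species 2 can invade but species 1 cannot.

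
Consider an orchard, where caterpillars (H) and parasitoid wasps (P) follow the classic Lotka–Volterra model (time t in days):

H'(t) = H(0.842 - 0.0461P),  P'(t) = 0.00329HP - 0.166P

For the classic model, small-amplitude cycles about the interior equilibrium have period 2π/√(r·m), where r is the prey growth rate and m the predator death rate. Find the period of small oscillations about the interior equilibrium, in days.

Here r = 0.842 and m = 0.166, so r·m = 0.14.
ω = √0.14 = 0.374 per day, hence T = 2π/ω ≈ 16.8 days.

T ≈ 16.8 days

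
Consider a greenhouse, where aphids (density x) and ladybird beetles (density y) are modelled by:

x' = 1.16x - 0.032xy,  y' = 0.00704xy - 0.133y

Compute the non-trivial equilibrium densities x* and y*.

Set dy/dt = 0 with y > 0: 0.00704x - 0.133 = 0, so x* = 0.133/0.00704 = 18.9.
Set dx/dt = 0 with x > 0: 1.16 - 0.032y = 0, so y* = 1.16/0.032 = 36.2.

x* ≈ 18.9, y* ≈ 36.2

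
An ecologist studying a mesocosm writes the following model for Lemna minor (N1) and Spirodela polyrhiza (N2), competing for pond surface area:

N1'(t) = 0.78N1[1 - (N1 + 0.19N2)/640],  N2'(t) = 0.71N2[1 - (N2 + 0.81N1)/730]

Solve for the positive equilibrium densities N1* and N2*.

Setting both brackets to zero gives the nullclines N1 + 0.19N2 = 640 and 0.81N1 + N2 = 730.
Substituting N2 = 730 - 0.81N1 into the first: N1(1 - 0.19·0.81) = 640 - 0.19·730.
So N1* = 501/0.846 = 592, and then N2* = 730 - 0.81·592 = 250.

N1* ≈ 592, N2* ≈ 250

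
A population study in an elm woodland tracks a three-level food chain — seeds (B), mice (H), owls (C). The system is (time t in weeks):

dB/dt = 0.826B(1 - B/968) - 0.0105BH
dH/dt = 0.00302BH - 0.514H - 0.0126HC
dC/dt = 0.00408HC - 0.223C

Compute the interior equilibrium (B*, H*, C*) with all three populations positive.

From dC/dt = 0: 0.00408H* = 0.223, so H* = 54.7.
From dB/dt = 0: 0.826(1 - B*/968) = 0.0105·54.7, giving B* = 968·(1 - 0.695) = 295.
From dH/dt = 0: 0.00302·295 - 0.514 = 0.0126C*, so C* = 0.378/0.0126 = 30.

B* ≈ 295, H* ≈ 54.7, C* ≈ 30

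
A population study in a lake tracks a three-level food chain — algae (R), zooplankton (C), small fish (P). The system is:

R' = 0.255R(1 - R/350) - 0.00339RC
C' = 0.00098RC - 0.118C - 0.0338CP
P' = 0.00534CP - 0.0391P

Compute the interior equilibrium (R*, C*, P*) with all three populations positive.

R* ≈ 316, C* ≈ 7.32, P* ≈ 5.67

From dP/dt = 0: 0.00534C* = 0.0391, so C* = 7.32.
From dR/dt = 0: 0.255(1 - R*/350) = 0.00339·7.32, giving R* = 350·(1 - 0.0973) = 316.
From dC/dt = 0: 0.00098·316 - 0.118 = 0.0338P*, so P* = 0.192/0.0338 = 5.67.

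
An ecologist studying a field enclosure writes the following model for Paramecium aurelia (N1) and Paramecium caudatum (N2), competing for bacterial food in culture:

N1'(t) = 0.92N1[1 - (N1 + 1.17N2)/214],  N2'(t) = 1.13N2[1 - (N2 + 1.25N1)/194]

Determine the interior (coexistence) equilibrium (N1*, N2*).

Setting both brackets to zero gives the nullclines N1 + 1.17N2 = 214 and 1.25N1 + N2 = 194.
Substituting N2 = 194 - 1.25N1 into the first: N1(1 - 1.17·1.25) = 214 - 1.17·194.
So N1* = -13/-0.462 = 28.1, and then N2* = 194 - 1.25·28.1 = 159.

N1* ≈ 28.1, N2* ≈ 159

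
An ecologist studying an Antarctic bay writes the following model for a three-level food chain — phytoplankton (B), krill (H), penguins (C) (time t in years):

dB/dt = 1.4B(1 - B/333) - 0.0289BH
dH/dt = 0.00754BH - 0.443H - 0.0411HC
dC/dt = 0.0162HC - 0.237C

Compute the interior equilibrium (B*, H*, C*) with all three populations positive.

B* ≈ 232, H* ≈ 14.6, C* ≈ 31.9

From dC/dt = 0: 0.0162H* = 0.237, so H* = 14.6.
From dB/dt = 0: 1.4(1 - B*/333) = 0.0289·14.6, giving B* = 333·(1 - 0.302) = 232.
From dH/dt = 0: 0.00754·232 - 0.443 = 0.0411C*, so C* = 1.31/0.0411 = 31.9.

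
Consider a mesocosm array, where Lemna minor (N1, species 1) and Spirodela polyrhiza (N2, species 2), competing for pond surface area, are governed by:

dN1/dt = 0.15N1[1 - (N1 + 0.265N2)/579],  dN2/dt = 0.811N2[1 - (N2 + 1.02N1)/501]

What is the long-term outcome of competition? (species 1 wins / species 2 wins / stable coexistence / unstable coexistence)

species 1 excludes species 2

Compare the nullcline intercepts: K1/α12 = 579/0.265 = 2180 > K2 = 501; K2/α21 = 501/1.02 = 491 < K1 = 579.
Since the inequalities point opposite ways, species 1 can invade but species 2 cannot.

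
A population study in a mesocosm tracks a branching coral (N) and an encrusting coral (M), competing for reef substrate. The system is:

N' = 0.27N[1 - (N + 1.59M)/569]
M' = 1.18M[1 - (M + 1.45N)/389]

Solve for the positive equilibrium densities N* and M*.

N* ≈ 37.9, M* ≈ 334

Setting both brackets to zero gives the nullclines N + 1.59M = 569 and 1.45N + M = 389.
Substituting M = 389 - 1.45N into the first: N(1 - 1.59·1.45) = 569 - 1.59·389.
So N* = -49.5/-1.31 = 37.9, and then M* = 389 - 1.45·37.9 = 334.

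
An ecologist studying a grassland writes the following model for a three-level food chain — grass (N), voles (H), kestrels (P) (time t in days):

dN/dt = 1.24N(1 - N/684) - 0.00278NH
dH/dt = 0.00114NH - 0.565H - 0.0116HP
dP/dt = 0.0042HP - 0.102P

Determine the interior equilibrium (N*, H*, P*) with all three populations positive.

N* ≈ 647, H* ≈ 24.3, P* ≈ 14.9

From dP/dt = 0: 0.0042H* = 0.102, so H* = 24.3.
From dN/dt = 0: 1.24(1 - N*/684) = 0.00278·24.3, giving N* = 684·(1 - 0.0544) = 647.
From dH/dt = 0: 0.00114·647 - 0.565 = 0.0116P*, so P* = 0.172/0.0116 = 14.9.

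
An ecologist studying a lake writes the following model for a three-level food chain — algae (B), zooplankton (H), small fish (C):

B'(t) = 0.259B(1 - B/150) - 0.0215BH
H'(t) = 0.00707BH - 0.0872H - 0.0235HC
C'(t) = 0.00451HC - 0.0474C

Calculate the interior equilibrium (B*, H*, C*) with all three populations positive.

From dC/dt = 0: 0.00451H* = 0.0474, so H* = 10.5.
From dB/dt = 0: 0.259(1 - B*/150) = 0.0215·10.5, giving B* = 150·(1 - 0.872) = 19.1.
From dH/dt = 0: 0.00707·19.1 - 0.0872 = 0.0235C*, so C* = 0.0481/0.0235 = 2.05.

B* ≈ 19.1, H* ≈ 10.5, C* ≈ 2.05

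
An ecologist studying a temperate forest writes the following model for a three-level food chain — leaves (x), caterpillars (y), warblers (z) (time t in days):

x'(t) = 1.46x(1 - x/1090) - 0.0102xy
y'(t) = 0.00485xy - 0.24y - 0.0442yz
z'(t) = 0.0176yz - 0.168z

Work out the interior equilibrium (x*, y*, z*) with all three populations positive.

x* ≈ 1020, y* ≈ 9.55, z* ≈ 106

From dz/dt = 0: 0.0176y* = 0.168, so y* = 9.55.
From dx/dt = 0: 1.46(1 - x*/1090) = 0.0102·9.55, giving x* = 1090·(1 - 0.0667) = 1020.
From dy/dt = 0: 0.00485·1020 - 0.24 = 0.0442z*, so z* = 4.69/0.0442 = 106.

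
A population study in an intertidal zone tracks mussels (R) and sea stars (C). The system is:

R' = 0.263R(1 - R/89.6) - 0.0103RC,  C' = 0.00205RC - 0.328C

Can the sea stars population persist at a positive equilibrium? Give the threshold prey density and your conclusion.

Threshold R = 160; K < 160, so no, the predator goes extinct.

The predator equation gives dC/dt > 0 only when R > 0.328/0.00205 = 160.
Without the predator, R → K = 89.6. Since 89.6 < 160, the predator cannot invade.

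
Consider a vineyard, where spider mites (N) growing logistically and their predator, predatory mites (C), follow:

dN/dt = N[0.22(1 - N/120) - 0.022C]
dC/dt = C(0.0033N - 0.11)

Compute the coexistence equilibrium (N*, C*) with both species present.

From dC/dt = 0 with C > 0: 0.0033N* = 0.11, so N* = 33.3.
Substitute into dN/dt = 0: 0.22(1 - 33.3/120) = 0.022C*.
The bracket is 0.722, giving C* = 0.159/0.022 = 7.22.

N* ≈ 33.3, C* ≈ 7.22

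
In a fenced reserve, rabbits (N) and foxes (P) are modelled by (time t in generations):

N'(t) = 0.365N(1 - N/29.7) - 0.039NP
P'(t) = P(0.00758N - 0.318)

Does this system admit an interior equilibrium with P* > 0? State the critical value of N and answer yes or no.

Threshold N = 42; K < 42, so no, the predator goes extinct.

The predator equation gives dP/dt > 0 only when N > 0.318/0.00758 = 42.
Without the predator, N → K = 29.7. Since 29.7 < 42, the predator cannot invade.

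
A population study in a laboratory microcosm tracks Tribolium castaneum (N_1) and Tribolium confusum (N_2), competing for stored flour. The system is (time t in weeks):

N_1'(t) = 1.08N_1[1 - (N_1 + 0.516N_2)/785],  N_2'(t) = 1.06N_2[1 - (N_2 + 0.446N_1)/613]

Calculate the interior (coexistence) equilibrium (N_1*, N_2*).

N_1* ≈ 609, N_2* ≈ 341

Setting both brackets to zero gives the nullclines N_1 + 0.516N_2 = 785 and 0.446N_1 + N_2 = 613.
Substituting N_2 = 613 - 0.446N_1 into the first: N_1(1 - 0.516·0.446) = 785 - 0.516·613.
So N_1* = 469/0.77 = 609, and then N_2* = 613 - 0.446·609 = 341.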